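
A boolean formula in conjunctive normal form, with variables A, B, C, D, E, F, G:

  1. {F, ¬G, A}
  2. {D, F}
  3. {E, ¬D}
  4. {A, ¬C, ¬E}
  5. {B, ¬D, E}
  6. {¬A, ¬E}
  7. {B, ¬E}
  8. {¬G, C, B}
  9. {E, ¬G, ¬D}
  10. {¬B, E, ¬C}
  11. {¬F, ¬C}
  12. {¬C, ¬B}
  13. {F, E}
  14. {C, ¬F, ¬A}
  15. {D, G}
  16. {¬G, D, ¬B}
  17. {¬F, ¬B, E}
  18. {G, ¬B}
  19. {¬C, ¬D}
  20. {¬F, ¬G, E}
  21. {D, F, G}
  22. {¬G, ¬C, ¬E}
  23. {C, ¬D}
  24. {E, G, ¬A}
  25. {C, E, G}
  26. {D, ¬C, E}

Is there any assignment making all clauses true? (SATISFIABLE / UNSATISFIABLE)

UNSATISFIABLE

E = True:
  propagation gives A=False, C=False, B=True, G=True; an empty clause results — contradiction.
E = False:
  propagation gives D=False, F=True, C=False, A=False; an empty clause results — contradiction.
Every branch closes, so no satisfying assignment exists.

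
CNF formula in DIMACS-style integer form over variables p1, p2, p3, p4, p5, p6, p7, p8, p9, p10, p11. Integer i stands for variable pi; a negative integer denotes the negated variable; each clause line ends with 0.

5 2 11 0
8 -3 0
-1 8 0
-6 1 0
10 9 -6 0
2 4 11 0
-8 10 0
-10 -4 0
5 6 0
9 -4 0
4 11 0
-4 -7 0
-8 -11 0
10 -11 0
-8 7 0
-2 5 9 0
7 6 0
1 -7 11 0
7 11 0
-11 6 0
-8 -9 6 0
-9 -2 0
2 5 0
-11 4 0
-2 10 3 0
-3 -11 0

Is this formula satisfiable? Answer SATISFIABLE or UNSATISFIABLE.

UNSATISFIABLE

p11 = True:
  propagation gives p8=False, p3=False, p1=False, p6=False; an empty clause results — contradiction.
p11 = False:
  propagation gives p4=True, p10=False, p8=False, p3=False; an empty clause results — contradiction.
Every branch closes, so no satisfying assignment exists.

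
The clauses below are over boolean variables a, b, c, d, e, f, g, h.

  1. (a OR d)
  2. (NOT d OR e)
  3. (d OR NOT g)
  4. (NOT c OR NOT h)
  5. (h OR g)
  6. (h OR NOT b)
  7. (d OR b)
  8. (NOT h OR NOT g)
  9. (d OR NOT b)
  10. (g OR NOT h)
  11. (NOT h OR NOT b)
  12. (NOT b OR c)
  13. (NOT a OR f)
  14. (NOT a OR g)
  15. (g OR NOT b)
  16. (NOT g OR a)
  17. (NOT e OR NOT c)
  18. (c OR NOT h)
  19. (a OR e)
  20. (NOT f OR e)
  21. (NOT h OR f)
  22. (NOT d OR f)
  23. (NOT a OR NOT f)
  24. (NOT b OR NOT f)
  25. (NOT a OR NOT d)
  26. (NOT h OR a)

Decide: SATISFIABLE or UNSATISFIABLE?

UNSATISFIABLE

h = True:
  propagation gives c=False; an empty clause results — contradiction.
h = False:
  propagation gives g=True, d=True, e=True, b=False; an empty clause results — contradiction.
Every branch closes, so no satisfying assignment exists.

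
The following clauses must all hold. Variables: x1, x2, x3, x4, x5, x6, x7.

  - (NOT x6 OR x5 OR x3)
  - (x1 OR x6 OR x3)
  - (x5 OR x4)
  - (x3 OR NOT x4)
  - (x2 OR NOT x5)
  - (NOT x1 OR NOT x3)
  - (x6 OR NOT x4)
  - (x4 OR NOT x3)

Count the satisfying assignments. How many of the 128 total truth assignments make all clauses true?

Split on x3, then x4.
  x3=T, x4=T: x7 free; 3 ways for (x1,x2,x5,x6) × 2^1 = 6.
  x3=T, x4=F: a clause becomes empty — 0.
  x3=F, x4=T: a clause becomes empty — 0.
  x3=F, x4=F: x7 free; 3 ways for (x1,x2,x5,x6) × 2^1 = 6.
Total: 6 + 0 + 0 + 6 = 12.

12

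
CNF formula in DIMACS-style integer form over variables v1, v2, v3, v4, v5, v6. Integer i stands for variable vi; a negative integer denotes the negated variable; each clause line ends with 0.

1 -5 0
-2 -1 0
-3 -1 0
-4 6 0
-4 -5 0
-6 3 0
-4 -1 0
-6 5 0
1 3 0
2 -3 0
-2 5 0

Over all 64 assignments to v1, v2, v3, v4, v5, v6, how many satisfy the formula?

Satisfying assignments:
  v1=1 v2=0 v3=0 v4=0 v5=0 v6=0
  v1=1 v2=0 v3=0 v4=0 v5=1 v6=0
That's 2 in total.

2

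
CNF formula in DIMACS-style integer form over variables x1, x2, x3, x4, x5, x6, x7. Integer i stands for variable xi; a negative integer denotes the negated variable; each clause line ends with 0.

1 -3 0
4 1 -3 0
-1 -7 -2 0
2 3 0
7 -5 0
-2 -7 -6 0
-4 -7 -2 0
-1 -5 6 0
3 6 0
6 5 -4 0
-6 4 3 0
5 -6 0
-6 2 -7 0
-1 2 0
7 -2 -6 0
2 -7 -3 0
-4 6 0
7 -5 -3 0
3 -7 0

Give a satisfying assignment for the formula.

Set x1 = True and propagate.
  then x2 is forced to True.
  then x7 is forced to False.
  then x5 is forced to False.
  then x6 is forced to False.
  then x3 is forced to True.
  then x4 is forced to False.
Every clause has at least one true literal under this assignment.

x1=1  x2=1  x3=1  x4=0  x5=0  x6=0  x7=0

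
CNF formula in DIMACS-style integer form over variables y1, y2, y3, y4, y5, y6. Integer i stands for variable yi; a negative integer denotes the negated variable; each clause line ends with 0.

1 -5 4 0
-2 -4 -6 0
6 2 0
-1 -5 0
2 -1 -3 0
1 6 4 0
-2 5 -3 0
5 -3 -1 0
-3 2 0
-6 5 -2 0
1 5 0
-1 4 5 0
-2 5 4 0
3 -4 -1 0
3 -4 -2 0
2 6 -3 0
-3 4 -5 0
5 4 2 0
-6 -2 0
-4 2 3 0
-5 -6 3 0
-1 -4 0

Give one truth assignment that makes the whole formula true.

Branch on y1: take y1 = False.
  then y5 is forced to True.
  then y4 is forced to True.
Set y2 = True and propagate.
  then y6 is forced to False.
  then y3 is forced to True.

y1=False, y2=True, y3=True, y4=True, y5=True, y6=False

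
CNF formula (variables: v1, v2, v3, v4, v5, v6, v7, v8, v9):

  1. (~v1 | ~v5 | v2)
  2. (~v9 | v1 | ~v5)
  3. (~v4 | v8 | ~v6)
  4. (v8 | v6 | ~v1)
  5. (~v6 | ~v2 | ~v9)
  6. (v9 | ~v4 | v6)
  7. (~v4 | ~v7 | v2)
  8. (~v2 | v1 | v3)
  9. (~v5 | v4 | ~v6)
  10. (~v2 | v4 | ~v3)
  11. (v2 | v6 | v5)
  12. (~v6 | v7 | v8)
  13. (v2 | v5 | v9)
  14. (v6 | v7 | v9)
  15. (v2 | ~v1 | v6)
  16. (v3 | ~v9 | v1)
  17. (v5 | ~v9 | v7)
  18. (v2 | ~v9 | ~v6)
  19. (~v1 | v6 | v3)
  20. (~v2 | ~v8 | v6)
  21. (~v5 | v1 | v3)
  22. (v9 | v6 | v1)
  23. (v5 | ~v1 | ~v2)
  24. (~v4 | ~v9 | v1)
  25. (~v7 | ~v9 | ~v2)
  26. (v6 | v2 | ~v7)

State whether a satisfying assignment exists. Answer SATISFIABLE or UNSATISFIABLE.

SATISFIABLE

Set v1 = True and propagate.
Set v2 = True and propagate.
  then v5 is forced to True.
For the remaining variables, v3 = False, v4 = True, v6 = True, v7 = True, v8 = True, v9 = False works.
Every clause has at least one true literal under this assignment.
So v1 = 1  v2 = 1  v3 = 0  v4 = 1  v5 = 1  v6 = 1  v7 = 1  v8 = 1  v9 = 0 is a satisfying assignment.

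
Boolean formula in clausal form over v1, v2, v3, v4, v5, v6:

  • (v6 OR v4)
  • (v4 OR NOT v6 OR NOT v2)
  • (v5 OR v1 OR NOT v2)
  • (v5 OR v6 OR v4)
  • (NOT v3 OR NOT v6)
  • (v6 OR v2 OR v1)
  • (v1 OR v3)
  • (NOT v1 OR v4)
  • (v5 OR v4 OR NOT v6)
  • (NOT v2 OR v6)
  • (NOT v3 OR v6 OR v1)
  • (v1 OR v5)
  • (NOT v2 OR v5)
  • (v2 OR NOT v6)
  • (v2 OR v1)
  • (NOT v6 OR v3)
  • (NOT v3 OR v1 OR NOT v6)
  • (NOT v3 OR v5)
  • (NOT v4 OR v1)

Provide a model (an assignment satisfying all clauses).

v1 = T  v2 = F  v3 = F  v4 = T  v5 = F  v6 = F

Try v1 = True.
  then v4 is forced to True.
Try v2 = False.
  then v6 is forced to False.
For the remaining variables, v3 = False, v5 = False works.
Every clause has at least one true literal under this assignment.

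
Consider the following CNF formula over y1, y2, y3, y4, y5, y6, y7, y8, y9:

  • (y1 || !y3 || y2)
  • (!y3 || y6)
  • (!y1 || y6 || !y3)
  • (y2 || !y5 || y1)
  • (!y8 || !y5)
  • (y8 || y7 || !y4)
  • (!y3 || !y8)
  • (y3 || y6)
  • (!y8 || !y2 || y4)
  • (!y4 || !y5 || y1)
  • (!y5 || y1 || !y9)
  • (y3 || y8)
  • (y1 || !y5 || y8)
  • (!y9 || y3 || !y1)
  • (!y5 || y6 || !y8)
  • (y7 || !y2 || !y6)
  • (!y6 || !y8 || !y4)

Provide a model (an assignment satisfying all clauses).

y1 = 1, y2 = 1, y3 = 1, y4 = 1, y5 = 1, y6 = 1, y7 = 1, y8 = 0, y9 = 0

Check each clause:
  1. (!y3 || y2 || y1) — y1 is true.
  2. (y6 || !y3) — y6 is true.
  3. (!y3 || y6 || !y1) — y6 is true.
  4. (y1 || y2 || !y5) — y1 is true.
  5. (!y8 || !y5) — !y8 is true.
  6. (y7 || y8 || !y4) — y7 is true.
  7. (!y8 || !y3) — !y8 is true.
  8. (y3 || y6) — y3 is true.
  9. (y4 || !y2 || !y8) — !y8 is true.
  10. (y1 || !y5 || !y4) — y1 is true.
  11. (y1 || !y5 || !y9) — y1 is true.
  12. (y3 || y8) — y3 is true.
  13. (y1 || !y5 || y8) — y1 is true.
  14. (!y9 || !y1 || y3) — y3 is true.
  15. (!y5 || y6 || !y8) — !y8 is true.
  16. (!y6 || !y2 || y7) — y7 is true.
  17. (!y8 || !y4 || !y6) — !y8 is true.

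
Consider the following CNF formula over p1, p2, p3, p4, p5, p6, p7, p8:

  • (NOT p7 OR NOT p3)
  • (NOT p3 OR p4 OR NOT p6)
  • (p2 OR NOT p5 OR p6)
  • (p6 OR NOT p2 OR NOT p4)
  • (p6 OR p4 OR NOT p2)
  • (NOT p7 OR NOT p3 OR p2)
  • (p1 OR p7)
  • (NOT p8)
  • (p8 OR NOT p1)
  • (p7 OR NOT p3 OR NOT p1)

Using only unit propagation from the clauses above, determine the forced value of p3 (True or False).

(NOT p8) stands alone — p8 = False.
From (p8 OR NOT p1) and p8 = False: p1 = False.
(p7 OR p1): since p1 = False, the clause reduces to (p7). p7 = True.
From (NOT p3 OR NOT p7) and p7 = True: p3 = False.

False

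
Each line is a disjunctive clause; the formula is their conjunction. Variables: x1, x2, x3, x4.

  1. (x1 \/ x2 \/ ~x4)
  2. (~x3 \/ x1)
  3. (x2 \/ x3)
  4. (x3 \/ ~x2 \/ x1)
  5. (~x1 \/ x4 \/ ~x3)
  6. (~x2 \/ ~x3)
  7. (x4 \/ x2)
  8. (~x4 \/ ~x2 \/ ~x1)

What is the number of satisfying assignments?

2

The models are:
  x1=1 x2=0 x3=1 x4=1
  x1=1 x2=1 x3=0 x4=0
That's 2 in total.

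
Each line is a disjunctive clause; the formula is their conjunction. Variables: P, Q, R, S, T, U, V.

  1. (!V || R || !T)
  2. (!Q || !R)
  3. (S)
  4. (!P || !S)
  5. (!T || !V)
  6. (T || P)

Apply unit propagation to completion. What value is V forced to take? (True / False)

False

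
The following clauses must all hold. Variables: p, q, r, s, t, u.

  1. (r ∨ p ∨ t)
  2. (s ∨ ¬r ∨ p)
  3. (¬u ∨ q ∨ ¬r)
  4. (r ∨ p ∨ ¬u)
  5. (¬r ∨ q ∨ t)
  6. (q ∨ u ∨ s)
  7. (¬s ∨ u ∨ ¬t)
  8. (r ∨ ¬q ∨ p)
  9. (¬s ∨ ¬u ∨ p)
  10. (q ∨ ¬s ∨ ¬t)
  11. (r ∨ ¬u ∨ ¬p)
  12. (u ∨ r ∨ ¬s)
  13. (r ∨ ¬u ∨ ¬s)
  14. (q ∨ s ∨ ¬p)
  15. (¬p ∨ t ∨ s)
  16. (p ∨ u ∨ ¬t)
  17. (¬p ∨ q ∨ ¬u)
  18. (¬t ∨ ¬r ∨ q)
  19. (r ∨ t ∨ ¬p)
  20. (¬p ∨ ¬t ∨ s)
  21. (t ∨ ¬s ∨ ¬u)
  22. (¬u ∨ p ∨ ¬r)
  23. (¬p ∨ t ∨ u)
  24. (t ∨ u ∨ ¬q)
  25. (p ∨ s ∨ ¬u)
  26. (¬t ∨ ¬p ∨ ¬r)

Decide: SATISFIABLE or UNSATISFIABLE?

UNSATISFIABLE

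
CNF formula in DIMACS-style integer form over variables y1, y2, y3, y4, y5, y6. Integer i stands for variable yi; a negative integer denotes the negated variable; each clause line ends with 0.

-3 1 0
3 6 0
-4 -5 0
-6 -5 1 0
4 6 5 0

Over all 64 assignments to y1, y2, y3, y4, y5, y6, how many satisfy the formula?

Case analysis on y5 and y6:
  y5=T, y6=T: remaining (y1,y2,y3,y4) ∈ {(T,F,F,F); (T,F,T,F); (T,T,F,F); (T,T,T,F)} — 4.
  y5=T, y6=F: remaining (y1,y2,y3,y4) ∈ {(T,F,T,F); (T,T,T,F)} — 2.
  y5=F, y6=T: y2, y4 free; 3 ways for (y1,y3) × 2^2 = 12.
  y5=F, y6=F: remaining (y1,y2,y3,y4) ∈ {(T,F,T,T); (T,T,T,T)} — 2.
Total: 4 + 2 + 12 + 2 = 20.

20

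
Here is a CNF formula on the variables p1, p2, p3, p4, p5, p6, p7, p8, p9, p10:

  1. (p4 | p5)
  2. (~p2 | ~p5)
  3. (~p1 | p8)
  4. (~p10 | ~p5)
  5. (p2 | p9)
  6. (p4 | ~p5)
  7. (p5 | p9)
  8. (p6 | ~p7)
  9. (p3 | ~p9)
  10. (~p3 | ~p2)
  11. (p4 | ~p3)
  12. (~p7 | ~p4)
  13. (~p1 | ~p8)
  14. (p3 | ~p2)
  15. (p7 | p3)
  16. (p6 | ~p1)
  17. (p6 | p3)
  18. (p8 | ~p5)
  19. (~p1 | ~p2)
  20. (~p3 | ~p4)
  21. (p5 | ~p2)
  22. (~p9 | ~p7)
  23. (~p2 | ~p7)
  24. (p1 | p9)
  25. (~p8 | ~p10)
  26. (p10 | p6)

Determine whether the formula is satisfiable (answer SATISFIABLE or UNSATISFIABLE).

UNSATISFIABLE

p2 = True:
  propagation gives p5=False; an empty clause results — contradiction.
p2 = False:
  propagation gives p9=True, p3=True, p4=True; an empty clause results — contradiction.
Every branch closes, so no satisfying assignment exists.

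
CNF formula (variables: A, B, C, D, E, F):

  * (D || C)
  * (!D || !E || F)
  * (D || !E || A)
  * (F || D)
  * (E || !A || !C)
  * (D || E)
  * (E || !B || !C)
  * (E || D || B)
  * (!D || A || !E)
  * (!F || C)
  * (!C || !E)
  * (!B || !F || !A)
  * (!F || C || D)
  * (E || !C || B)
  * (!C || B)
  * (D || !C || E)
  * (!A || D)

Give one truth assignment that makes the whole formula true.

A=T  B=F  C=F  D=T  E=F  F=F

Try A = True.
  then D is forced to True.
Try B = False.
  then C is forced to False.
  then F is forced to False.
  then E is forced to False.
Every clause has at least one true literal under this assignment.
Check each clause:
  1. (C || D) — D is true.
  2. (!E || F || !D) — !E is true.
  3. (D || !E || A) — A is true.
  4. (F || D) — D is true.
  5. (E || !C || !A) — !C is true.
  6. (E || D) — D is true.
  7. (!B || !C || E) — !C is true.
  8. (E || D || B) — D is true.
  9. (!D || A || !E) — A is true.
  10. (!F || C) — !F is true.
  11. (!C || !E) — !E is true.
  12. (!F || !B || !A) — !F is true.
  13. (!F || C || D) — !F is true.
  14. (E || !C || B) — !C is true.
  15. (!C || B) — !C is true.
  16. (D || E || !C) — !C is true.
  17. (!A || D) — D is true.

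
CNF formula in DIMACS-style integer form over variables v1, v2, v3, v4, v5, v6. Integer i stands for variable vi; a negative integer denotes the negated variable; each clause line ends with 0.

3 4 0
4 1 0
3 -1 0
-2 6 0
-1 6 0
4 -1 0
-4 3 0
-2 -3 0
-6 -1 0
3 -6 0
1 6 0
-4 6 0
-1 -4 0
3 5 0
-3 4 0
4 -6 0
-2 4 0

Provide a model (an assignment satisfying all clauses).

v1=False  v2=False  v3=True  v4=True  v5=True  v6=True

Check each clause:
  1. (v3 || v4) — v3 is true.
  2. (v4 || v1) — v4 is true.
  3. (!v1 || v3) — v3 is true.
  4. (!v2 || v6) — v6 is true.
  5. (!v1 || v6) — !v1 is true.
  6. (!v1 || v4) — v4 is true.
  7. (v3 || !v4) — v3 is true.
  8. (!v2 || !v3) — !v2 is true.
  9. (!v6 || !v1) — !v1 is true.
  10. (v3 || !v6) — v3 is true.
  11. (v1 || v6) — v6 is true.
  12. (v6 || !v4) — v6 is true.
  13. (!v4 || !v1) — !v1 is true.
  14. (v5 || v3) — v3 is true.
  15. (v4 || !v3) — v4 is true.
  16. (!v6 || v4) — v4 is true.
  17. (!v2 || v4) — v4 is true.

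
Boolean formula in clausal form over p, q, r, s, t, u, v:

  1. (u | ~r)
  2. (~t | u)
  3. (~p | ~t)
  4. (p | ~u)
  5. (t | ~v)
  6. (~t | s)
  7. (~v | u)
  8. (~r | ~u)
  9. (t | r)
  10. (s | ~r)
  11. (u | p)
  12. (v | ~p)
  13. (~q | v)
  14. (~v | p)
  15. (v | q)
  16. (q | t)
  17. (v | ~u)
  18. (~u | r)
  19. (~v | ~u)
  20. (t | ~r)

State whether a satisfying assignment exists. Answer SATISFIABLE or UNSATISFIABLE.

UNSATISFIABLE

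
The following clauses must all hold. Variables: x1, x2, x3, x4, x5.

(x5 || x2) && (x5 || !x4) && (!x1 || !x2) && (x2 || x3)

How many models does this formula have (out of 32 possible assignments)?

Case analysis on x2 and x5:
  x2=1, x5=1: remaining (x1,x3,x4) ∈ {(0,0,0); (0,0,1); (0,1,0); (0,1,1)} — 4.
  x2=1, x5=0: remaining (x1,x3,x4) ∈ {(0,0,0); (0,1,0)} — 2.
  x2=0, x5=1: remaining (x1,x3,x4) ∈ {(0,1,0); (0,1,1); (1,1,0); (1,1,1)} — 4.
  x2=0, x5=0: a clause becomes empty — 0.
Total: 4 + 2 + 4 + 0 = 10.

10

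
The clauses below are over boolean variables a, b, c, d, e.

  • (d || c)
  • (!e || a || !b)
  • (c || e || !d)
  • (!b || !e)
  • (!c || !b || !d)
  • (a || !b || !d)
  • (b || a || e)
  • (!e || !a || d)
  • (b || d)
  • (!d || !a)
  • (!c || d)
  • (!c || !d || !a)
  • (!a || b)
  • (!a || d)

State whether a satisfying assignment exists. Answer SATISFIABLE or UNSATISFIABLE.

Try a = False.
Set b = False and propagate.
  then e is forced to True.
  then d is forced to True.
c is now unconstrained; take c = True.
So a = False  b = False  c = True  d = True  e = True is a satisfying assignment.

SATISFIABLE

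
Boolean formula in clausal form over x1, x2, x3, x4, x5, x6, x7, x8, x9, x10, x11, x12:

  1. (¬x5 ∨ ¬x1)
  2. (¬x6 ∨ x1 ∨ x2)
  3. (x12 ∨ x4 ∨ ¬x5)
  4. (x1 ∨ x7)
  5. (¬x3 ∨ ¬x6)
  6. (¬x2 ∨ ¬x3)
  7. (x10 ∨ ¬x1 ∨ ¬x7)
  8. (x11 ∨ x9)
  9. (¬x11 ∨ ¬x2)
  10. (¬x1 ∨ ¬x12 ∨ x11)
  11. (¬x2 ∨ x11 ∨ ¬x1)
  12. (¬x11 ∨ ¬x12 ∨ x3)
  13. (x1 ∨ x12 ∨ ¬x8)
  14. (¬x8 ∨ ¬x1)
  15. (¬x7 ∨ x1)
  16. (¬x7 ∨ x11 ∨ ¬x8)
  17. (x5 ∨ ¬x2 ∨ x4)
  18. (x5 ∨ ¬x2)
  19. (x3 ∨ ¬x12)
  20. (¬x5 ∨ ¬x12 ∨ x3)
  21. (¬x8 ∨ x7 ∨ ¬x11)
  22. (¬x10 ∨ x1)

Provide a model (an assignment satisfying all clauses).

x1=True, x2=False, x3=False, x4=True, x5=False, x6=True, x7=False, x8=False, x9=False, x10=False, x11=True, x12=False

Pure literal: x4 appears only positively; assign x4 = True.
Pure literal: x8 appears only negated; assign x8 = False.
Set x1 = True and propagate.
  then x5 is forced to False.
  then x2 is forced to False.
For the remaining variables, x3 = False, x6 = True, x7 = False, x9 = False, x10 = False, x11 = True, x12 = False works.
Check each clause:
  1. (¬x1 ∨ ¬x5) — ¬x5 is true.
  2. (¬x6 ∨ x1 ∨ x2) — x1 is true.
  3. (¬x5 ∨ x12 ∨ x4) — ¬x5 is true.
  4. (x7 ∨ x1) — x1 is true.
  5. (¬x3 ∨ ¬x6) — ¬x3 is true.
  6. (¬x2 ∨ ¬x3) — ¬x3 is true.
  7. (¬x1 ∨ ¬x7 ∨ x10) — ¬x7 is true.
  8. (x9 ∨ x11) — x11 is true.
  9. (¬x2 ∨ ¬x11) — ¬x2 is true.
  10. (¬x1 ∨ x11 ∨ ¬x12) — x11 is true.
  11. (¬x2 ∨ ¬x1 ∨ x11) — x11 is true.
  12. (¬x11 ∨ x3 ∨ ¬x12) — ¬x12 is true.
  13. (¬x8 ∨ x1 ∨ x12) — ¬x8 is true.
  14. (¬x1 ∨ ¬x8) — ¬x8 is true.
  15. (¬x7 ∨ x1) — ¬x7 is true.
  16. (¬x8 ∨ x11 ∨ ¬x7) — ¬x8 is true.
  17. (x5 ∨ ¬x2 ∨ x4) — x4 is true.
  18. (¬x2 ∨ x5) — ¬x2 is true.
  19. (¬x12 ∨ x3) — ¬x12 is true.
  20. (¬x5 ∨ x3 ∨ ¬x12) — ¬x12 is true.
  21. (x7 ∨ ¬x8 ∨ ¬x11) — ¬x8 is true.
  22. (¬x10 ∨ x1) — x1 is true.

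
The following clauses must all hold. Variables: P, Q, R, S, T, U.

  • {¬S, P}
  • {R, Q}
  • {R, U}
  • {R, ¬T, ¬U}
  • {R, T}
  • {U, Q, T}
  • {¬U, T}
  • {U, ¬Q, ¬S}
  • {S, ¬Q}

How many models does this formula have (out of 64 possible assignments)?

Split on U, then Q.
  U=T, Q=T: remaining (P,R,S,T) ∈ {(T,T,T,T)} — 1.
  U=T, Q=F: remaining (P,R,S,T) ∈ {(F,T,F,T); (T,T,F,T); (T,T,T,T)} — 3.
  U=F, Q=T: a clause becomes empty — 0.
  U=F, Q=F: remaining (P,R,S,T) ∈ {(F,T,F,T); (T,T,F,T); (T,T,T,T)} — 3.
Total: 1 + 3 + 0 + 3 = 7.

7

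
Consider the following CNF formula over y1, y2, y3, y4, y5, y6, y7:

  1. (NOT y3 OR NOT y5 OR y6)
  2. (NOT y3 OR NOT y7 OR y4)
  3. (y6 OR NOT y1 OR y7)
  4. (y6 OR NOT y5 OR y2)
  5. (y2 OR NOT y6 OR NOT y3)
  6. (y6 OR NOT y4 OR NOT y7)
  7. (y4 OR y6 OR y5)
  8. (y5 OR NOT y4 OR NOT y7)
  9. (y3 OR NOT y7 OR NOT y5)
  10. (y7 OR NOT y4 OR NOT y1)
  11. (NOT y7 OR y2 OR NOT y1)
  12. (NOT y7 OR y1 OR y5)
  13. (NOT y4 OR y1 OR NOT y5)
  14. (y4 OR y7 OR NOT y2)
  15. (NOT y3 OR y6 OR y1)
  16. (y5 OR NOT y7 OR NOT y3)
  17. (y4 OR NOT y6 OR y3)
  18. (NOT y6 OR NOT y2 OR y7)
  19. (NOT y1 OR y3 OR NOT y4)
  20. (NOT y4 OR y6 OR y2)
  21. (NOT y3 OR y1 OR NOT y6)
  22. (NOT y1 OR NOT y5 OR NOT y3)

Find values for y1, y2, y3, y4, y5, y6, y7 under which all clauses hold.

y1=0  y2=1  y3=0  y4=1  y5=0  y6=0  y7=0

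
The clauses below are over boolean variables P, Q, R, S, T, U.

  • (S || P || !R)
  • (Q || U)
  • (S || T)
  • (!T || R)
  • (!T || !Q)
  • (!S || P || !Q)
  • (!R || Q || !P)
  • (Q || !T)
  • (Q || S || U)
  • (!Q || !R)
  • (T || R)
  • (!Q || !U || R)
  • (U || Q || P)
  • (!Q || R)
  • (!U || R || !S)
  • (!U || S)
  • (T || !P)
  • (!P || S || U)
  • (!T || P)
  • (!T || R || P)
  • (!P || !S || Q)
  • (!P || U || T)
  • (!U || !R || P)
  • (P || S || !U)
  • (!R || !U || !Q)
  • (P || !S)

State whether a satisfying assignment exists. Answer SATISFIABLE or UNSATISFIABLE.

UNSATISFIABLE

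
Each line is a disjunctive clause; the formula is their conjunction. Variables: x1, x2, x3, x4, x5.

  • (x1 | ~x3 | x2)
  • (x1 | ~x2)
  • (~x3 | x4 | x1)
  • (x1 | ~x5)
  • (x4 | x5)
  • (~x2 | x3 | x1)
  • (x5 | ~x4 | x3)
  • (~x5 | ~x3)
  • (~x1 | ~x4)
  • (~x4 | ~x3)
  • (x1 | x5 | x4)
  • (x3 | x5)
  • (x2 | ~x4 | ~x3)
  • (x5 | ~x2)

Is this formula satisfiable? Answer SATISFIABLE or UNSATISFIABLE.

Set x1 = True and propagate.
  then x4 is forced to False.
  then x5 is forced to True.
  then x3 is forced to False.
x2 is now unconstrained; take x2 = False.
So x1 = 1  x2 = 0  x3 = 0  x4 = 0  x5 = 1 is a satisfying assignment.

SATISFIABLE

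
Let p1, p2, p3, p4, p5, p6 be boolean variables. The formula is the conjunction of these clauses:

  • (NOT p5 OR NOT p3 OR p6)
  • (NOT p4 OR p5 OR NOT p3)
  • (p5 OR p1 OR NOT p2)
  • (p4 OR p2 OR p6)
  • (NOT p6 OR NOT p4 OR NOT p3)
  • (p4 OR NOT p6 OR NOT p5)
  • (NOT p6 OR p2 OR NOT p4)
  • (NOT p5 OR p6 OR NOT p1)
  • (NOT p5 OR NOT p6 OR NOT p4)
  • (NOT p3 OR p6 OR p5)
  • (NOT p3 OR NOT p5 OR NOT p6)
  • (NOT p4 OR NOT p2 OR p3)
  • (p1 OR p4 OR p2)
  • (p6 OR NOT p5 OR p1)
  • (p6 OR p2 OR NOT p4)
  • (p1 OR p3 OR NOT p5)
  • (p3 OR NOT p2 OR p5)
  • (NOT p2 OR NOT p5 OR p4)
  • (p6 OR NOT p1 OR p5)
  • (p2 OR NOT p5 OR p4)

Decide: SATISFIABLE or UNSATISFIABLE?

SATISFIABLE

Branch on p1: take p1 = True.
Set p2 = False and propagate.
For the remaining variables, p3 = False, p4 = False, p5 = False, p6 = True works.
So p1=T, p2=F, p3=F, p4=F, p5=F, p6=T is a satisfying assignment.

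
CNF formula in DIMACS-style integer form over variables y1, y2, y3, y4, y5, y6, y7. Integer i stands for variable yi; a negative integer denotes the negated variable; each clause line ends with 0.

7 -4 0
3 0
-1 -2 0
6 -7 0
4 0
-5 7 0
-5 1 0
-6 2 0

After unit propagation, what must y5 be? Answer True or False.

False

Unit clause (y3) sets y3 = True.
(y4) stands alone — y4 = True.
From (y7 | ~y4) and y4 = True: y7 = True.
(y6 | ~y7) with y7 = True leaves only y6, so y6 = True.
(y2 | ~y6): since y6 = True, the clause reduces to (y2). y2 = True.
(~y1 | ~y2) with y2 = True leaves only ~y1, so y1 = False.
From (~y5 | y1) and y1 = False: y5 = False.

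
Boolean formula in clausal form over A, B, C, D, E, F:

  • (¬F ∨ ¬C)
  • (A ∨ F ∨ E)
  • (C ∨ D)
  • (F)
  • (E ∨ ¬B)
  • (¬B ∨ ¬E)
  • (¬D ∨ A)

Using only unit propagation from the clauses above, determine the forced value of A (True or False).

(F) is a unit clause: F = True.
From (¬C ∨ ¬F) and F = True: C = False.
From (D ∨ C) and C = False: D = True.
From (A ∨ ¬D) and D = True: A = True.

True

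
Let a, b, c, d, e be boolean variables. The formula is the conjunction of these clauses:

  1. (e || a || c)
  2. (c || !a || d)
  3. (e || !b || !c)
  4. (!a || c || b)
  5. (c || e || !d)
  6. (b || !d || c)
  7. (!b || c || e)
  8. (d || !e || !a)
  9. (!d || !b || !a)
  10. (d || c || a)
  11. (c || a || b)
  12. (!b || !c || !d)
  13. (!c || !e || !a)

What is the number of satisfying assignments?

8

Split on c, then a.
  c=T, a=T: remaining (b,d,e) ∈ {(F,F,F); (F,T,F)} — 2.
  c=T, a=F: 5 of the 8 assignments to (b,d,e) work.
  c=F, a=T: a clause becomes empty — 0.
  c=F, a=F: remaining (b,d,e) ∈ {(T,T,T)} — 1.
Total: 2 + 5 + 0 + 1 = 8.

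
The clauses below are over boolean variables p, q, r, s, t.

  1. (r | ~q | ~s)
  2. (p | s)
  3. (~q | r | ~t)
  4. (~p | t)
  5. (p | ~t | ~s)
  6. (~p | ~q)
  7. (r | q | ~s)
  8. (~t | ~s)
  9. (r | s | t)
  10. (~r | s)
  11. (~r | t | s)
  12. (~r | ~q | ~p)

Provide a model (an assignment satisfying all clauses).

Set p = False and propagate.
  then s is forced to True.
  then t is forced to False.
The remaining clauses are satisfied by q = True, r = True.

p = False, q = True, r = True, s = True, t = False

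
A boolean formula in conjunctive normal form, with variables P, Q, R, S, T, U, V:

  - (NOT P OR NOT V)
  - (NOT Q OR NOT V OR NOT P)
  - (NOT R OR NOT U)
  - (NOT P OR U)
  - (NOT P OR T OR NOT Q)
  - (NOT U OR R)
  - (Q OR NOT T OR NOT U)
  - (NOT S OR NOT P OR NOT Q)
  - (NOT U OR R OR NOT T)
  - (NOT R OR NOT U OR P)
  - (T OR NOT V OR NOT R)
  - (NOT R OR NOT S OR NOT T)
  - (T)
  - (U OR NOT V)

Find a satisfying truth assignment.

P = False, Q = False, R = True, S = False, T = True, U = False, V = False

Check each clause:
  1. (NOT P OR NOT V) — NOT V is true.
  2. (NOT P OR NOT Q OR NOT V) — NOT V is true.
  3. (NOT U OR NOT R) — NOT U is true.
  4. (NOT P OR U) — NOT P is true.
  5. (T OR NOT P OR NOT Q) — T is true.
  6. (R OR NOT U) — NOT U is true.
  7. (NOT T OR Q OR NOT U) — NOT U is true.
  8. (NOT Q OR NOT P OR NOT S) — NOT S is true.
  9. (NOT T OR R OR NOT U) — NOT U is true.
  10. (NOT U OR P OR NOT R) — NOT U is true.
  11. (T OR NOT R OR NOT V) — NOT V is true.
  12. (NOT S OR NOT R OR NOT T) — NOT S is true.
  13. (T) — T is true.
  14. (NOT V OR U) — NOT V is true.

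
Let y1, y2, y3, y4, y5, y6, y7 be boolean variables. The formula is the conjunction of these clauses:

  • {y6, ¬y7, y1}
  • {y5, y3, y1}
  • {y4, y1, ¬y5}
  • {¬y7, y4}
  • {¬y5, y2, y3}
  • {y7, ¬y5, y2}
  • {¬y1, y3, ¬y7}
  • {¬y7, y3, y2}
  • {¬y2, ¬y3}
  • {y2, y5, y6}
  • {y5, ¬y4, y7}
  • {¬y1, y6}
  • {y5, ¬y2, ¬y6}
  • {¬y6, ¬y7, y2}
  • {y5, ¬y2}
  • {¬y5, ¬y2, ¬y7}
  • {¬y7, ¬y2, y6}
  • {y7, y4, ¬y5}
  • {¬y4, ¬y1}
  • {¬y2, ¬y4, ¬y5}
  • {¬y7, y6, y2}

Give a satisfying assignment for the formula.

y1 = F  y2 = F  y3 = T  y4 = F  y5 = F  y6 = T  y7 = F

Check each clause:
  1. {y1, y6, ¬y7} — ¬y7 is true.
  2. {y1, y5, y3} — y3 is true.
  3. {y4, y1, ¬y5} — ¬y5 is true.
  4. {¬y7, y4} — ¬y7 is true.
  5. {y2, ¬y5, y3} — y3 is true.
  6. {y7, y2, ¬y5} — ¬y5 is true.
  7. {y3, ¬y7, ¬y1} — ¬y7 is true.
  8. {¬y7, y3, y2} — ¬y7 is true.
  9. {¬y3, ¬y2} — ¬y2 is true.
  10. {y2, y5, y6} — y6 is true.
  11. {y5, y7, ¬y4} — ¬y4 is true.
  12. {¬y1, y6} — ¬y1 is true.
  13. {y5, ¬y6, ¬y2} — ¬y2 is true.
  14. {y2, ¬y6, ¬y7} — ¬y7 is true.
  15. {¬y2, y5} — ¬y2 is true.
  16. {¬y7, ¬y2, ¬y5} — ¬y7 is true.
  17. {¬y2, ¬y7, y6} — ¬y7 is true.
  18. {y7, ¬y5, y4} — ¬y5 is true.
  19. {¬y4, ¬y1} — ¬y4 is true.
  20. {¬y2, ¬y4, ¬y5} — ¬y5 is true.
  21. {y2, ¬y7, y6} — ¬y7 is true.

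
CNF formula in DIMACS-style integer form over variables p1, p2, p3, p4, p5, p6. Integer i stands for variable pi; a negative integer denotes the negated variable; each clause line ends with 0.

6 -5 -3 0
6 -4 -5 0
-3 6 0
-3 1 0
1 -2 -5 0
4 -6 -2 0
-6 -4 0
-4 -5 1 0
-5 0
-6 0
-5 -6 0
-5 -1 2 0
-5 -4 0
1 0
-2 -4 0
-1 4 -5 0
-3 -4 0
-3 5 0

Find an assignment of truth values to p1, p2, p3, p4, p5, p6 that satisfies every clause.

p1=True, p2=True, p3=False, p4=False, p5=False, p6=False

Check each clause:
  1. (p6 OR NOT p5 OR NOT p3) — NOT p5 is true.
  2. (NOT p4 OR p6 OR NOT p5) — NOT p5 is true.
  3. (NOT p3 OR p6) — NOT p3 is true.
  4. (NOT p3 OR p1) — p1 is true.
  5. (p1 OR NOT p2 OR NOT p5) — p1 is true.
  6. (NOT p2 OR p4 OR NOT p6) — NOT p6 is true.
  7. (NOT p6 OR NOT p4) — NOT p6 is true.
  8. (NOT p4 OR p1 OR NOT p5) — p1 is true.
  9. (NOT p5) — NOT p5 is true.
  10. (NOT p6) — NOT p6 is true.
  11. (NOT p5 OR NOT p6) — NOT p6 is true.
  12. (NOT p1 OR NOT p5 OR p2) — p2 is true.
  13. (NOT p5 OR NOT p4) — NOT p5 is true.
  14. (p1) — p1 is true.
  15. (NOT p4 OR NOT p2) — NOT p4 is true.
  16. (NOT p5 OR p4 OR NOT p1) — NOT p5 is true.
  17. (NOT p3 OR NOT p4) — NOT p4 is true.
  18. (p5 OR NOT p3) — NOT p3 is true.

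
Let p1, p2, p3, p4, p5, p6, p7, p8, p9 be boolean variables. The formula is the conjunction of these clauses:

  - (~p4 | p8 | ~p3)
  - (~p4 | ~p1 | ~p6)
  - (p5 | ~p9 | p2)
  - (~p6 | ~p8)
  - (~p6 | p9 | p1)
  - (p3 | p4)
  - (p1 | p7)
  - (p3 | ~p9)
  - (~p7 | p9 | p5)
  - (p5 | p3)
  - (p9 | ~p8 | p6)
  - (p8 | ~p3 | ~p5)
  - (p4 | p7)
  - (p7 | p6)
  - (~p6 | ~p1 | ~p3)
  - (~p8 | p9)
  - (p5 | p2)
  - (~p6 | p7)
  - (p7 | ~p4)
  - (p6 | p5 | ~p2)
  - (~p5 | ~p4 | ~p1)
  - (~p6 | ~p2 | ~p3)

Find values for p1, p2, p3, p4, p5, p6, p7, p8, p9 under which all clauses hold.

p1 = F, p2 = F, p3 = T, p4 = F, p5 = T, p6 = F, p7 = T, p8 = T, p9 = T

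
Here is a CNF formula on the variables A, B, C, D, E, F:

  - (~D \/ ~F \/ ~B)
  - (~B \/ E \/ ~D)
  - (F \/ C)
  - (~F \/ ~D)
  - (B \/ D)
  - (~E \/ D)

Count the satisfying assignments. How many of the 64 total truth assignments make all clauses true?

12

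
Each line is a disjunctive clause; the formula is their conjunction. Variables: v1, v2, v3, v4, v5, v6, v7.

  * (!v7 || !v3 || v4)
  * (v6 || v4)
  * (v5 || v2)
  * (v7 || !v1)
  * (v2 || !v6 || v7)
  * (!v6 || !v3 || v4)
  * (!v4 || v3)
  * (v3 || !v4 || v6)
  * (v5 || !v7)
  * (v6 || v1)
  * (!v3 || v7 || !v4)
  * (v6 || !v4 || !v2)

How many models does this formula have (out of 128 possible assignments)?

11

Split on v4, then v6.
  v4=T, v6=T: remaining (v1,v2,v3,v5,v7) ∈ {(F,F,T,T,T); (F,T,T,T,T); (T,F,T,T,T); (T,T,T,T,T)} — 4.
  v4=T, v6=F: remaining (v1,v2,v3,v5,v7) ∈ {(T,F,T,T,T)} — 1.
  v4=F, v6=T: 6 of the 32 assignments to (v1,v2,v3,v5,v7) work.
  v4=F, v6=F: a clause becomes empty — 0.
Total: 4 + 1 + 6 + 0 = 11.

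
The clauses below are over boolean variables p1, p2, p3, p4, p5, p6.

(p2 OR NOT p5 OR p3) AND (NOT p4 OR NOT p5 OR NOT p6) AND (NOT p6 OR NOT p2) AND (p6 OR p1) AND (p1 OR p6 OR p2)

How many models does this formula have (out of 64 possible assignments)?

24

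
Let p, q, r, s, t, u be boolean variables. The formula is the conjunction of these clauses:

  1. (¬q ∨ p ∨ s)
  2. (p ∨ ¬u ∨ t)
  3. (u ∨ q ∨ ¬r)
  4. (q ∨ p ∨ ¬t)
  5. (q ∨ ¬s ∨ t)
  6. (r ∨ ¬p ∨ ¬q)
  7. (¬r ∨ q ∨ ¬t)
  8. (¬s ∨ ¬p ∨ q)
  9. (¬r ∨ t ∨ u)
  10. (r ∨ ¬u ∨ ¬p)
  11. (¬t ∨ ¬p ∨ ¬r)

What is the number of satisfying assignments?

11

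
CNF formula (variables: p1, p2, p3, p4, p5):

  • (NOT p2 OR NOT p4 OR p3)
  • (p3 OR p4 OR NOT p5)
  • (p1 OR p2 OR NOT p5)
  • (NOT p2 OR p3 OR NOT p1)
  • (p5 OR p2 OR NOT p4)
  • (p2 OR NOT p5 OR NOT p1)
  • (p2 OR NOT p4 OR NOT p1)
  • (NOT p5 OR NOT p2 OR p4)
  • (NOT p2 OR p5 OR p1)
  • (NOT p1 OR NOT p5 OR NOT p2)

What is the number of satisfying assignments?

The models are:
  p1=F p2=F p3=F p4=F p5=F
  p1=F p2=F p3=T p4=F p5=F
  p1=F p2=T p3=T p4=T p5=T
  p1=T p2=F p3=F p4=F p5=F
  p1=T p2=F p3=T p4=F p5=F
  p1=T p2=T p3=T p4=F p5=F
  p1=T p2=T p3=T p4=T p5=F
Count: 7.

7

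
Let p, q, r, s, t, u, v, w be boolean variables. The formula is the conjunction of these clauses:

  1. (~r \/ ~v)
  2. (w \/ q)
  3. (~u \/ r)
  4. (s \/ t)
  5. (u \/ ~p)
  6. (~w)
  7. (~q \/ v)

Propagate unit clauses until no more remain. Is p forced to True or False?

False

(~w) is a unit clause: w = False.
(q \/ w): since w = False, the clause reduces to (q). q = True.
(v \/ ~q): since q = True, the clause reduces to (v). v = True.
From (~r \/ ~v) and v = True: r = False.
In (~u \/ r), r is now false; ~u must hold, so u = False.
From (u \/ ~p) and u = False: p = False.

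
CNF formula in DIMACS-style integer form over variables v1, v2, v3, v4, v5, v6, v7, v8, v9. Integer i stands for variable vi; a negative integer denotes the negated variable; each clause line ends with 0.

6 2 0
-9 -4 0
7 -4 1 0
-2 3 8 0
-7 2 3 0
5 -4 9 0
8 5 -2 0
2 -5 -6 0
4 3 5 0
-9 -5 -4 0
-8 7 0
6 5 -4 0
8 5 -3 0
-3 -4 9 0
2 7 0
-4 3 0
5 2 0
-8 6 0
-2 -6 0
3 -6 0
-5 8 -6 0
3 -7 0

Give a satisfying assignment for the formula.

v1 occurs only positively in the remaining clauses — set v1 = True.
Try v2 = True.
  then v6 is forced to False.
  then v8 is forced to False.
  then v3 is forced to True.
  then v5 is forced to True.
The remaining clauses are satisfied by v4 = False, v7 = False, v9 = False.
Every clause has at least one true literal under this assignment.

v1 = True, v2 = True, v3 = True, v4 = False, v5 = True, v6 = False, v7 = False, v8 = False, v9 = False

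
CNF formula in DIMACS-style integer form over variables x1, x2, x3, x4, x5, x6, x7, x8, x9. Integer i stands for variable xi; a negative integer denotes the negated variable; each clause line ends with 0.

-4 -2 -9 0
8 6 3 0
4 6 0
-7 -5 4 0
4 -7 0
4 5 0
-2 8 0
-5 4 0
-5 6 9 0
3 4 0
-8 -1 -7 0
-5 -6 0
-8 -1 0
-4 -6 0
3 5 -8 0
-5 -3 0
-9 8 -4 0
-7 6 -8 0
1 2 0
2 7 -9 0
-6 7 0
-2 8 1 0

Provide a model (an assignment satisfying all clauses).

x1 = T  x2 = F  x3 = T  x4 = T  x5 = F  x6 = F  x7 = T  x8 = F  x9 = F

Try x1 = True.
  then x8 is forced to False.
  then x2 is forced to False.
Try x3 = True.
  then x5 is forced to False.
  then x4 is forced to True.
  then x6 is forced to False.
  then x9 is forced to False.
x7 is now unconstrained; take x7 = True.
Every clause has at least one true literal under this assignment.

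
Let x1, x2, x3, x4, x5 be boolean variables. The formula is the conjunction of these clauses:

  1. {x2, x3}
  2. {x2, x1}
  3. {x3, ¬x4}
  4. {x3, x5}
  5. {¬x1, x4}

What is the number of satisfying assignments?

9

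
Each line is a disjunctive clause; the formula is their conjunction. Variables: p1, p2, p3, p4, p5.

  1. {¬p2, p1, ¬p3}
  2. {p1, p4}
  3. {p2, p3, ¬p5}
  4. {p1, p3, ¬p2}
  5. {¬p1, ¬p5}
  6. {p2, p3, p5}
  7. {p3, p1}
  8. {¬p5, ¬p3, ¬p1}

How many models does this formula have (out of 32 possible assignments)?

8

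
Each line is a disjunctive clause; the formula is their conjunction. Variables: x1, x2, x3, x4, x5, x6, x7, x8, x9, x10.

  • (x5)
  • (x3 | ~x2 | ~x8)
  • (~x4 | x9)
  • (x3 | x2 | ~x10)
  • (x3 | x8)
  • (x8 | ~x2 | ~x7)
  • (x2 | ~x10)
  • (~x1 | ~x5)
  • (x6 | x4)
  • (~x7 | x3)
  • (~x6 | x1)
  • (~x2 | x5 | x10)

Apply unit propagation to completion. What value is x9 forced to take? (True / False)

True

(x5) stands alone — x5 = True.
(~x5 | ~x1) with x5 = True leaves only ~x1, so x1 = False.
From (x1 | ~x6) and x1 = False: x6 = False.
(x6 | x4): since x6 = False, the clause reduces to (x4). x4 = True.
From (x9 | ~x4) and x4 = True: x9 = True.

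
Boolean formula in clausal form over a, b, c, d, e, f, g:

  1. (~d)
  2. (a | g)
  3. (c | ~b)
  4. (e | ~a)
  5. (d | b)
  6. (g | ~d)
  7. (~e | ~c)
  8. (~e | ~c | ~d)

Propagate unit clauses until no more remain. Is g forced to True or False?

True

(~d) is a unit clause: d = False.
(d | b) with d = False leaves only b, so b = True.
(c | ~b) with b = True leaves only c, so c = True.
In (~e | ~c), ~c is now false; ~e must hold, so e = False.
(e | ~a) with e = False leaves only ~a, so a = False.
(g | a): since a = False, the clause reduces to (g). g = True.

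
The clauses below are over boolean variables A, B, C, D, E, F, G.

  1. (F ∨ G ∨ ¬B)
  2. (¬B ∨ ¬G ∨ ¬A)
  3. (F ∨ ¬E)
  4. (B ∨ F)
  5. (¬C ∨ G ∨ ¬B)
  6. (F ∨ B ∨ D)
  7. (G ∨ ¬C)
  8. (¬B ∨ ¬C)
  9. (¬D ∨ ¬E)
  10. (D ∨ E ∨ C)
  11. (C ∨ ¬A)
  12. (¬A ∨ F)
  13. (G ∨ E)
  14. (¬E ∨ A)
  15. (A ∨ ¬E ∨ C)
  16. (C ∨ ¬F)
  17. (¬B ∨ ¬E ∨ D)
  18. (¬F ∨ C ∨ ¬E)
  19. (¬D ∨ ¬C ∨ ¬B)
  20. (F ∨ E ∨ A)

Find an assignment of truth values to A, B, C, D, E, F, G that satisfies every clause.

A=0, B=0, C=1, D=1, E=0, F=1, G=1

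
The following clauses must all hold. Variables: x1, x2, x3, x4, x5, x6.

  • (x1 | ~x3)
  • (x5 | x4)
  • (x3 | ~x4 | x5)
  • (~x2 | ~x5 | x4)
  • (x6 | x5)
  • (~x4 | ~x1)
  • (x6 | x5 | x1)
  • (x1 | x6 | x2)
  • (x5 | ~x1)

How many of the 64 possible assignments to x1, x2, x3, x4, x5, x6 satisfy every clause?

8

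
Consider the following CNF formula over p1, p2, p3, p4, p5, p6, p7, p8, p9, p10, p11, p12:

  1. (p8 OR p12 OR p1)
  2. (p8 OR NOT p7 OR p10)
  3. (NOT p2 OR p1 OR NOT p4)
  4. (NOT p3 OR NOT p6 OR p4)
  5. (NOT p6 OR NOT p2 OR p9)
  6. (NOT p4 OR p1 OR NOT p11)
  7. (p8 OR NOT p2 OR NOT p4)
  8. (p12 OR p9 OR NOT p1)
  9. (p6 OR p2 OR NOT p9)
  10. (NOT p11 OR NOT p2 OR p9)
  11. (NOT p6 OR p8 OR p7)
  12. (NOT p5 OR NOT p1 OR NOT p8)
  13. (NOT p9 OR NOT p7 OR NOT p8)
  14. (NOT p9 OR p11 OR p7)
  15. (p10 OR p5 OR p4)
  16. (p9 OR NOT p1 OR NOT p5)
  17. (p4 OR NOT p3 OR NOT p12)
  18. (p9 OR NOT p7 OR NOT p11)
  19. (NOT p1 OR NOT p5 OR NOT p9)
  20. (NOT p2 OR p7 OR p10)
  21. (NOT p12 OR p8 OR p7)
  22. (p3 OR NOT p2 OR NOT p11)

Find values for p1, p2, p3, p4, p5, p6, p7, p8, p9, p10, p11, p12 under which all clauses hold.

Try p1 = True.
For the remaining variables, p2 = False, p3 = True, p4 = True, p5 = False, p6 = True, p7 = False, p8 = True, p9 = True, p10 = False, p11 = True, p12 = True works.

p1=T  p2=F  p3=T  p4=T  p5=F  p6=T  p7=F  p8=T  p9=T  p10=F  p11=T  p12=T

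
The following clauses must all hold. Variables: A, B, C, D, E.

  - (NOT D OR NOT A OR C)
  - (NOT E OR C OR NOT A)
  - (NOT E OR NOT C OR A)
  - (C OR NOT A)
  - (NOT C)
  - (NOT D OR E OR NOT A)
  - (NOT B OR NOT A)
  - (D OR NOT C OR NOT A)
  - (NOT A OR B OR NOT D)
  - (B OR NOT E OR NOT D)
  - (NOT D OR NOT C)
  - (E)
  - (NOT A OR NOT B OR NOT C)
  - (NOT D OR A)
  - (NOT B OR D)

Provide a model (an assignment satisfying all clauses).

(NOT C) is a unit clause, so C = False.
Unit propagation: (NOT A) forces A = False.
The clause (E) is unit: E must be True.
Unit propagation: (NOT D) forces D = False.
Unit propagation: (NOT B) forces B = False.

A = F  B = F  C = F  D = F  E = T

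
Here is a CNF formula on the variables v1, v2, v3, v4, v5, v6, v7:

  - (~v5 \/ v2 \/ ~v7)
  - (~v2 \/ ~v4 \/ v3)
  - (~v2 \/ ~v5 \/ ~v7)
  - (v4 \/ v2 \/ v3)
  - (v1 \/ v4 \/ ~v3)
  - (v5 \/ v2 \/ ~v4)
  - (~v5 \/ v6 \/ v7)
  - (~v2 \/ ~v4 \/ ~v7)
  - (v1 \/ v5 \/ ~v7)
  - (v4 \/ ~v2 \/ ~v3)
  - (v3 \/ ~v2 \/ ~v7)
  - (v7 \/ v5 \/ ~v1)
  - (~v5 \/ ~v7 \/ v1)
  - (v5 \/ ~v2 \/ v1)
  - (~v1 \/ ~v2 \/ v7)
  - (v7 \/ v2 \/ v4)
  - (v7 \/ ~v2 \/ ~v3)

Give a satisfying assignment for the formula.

v1=True, v2=False, v3=False, v4=True, v5=True, v6=True, v7=False

Check each clause:
  1. (v2 \/ ~v5 \/ ~v7) — ~v7 is true.
  2. (~v2 \/ v3 \/ ~v4) — ~v2 is true.
  3. (~v5 \/ ~v2 \/ ~v7) — ~v7 is true.
  4. (v2 \/ v3 \/ v4) — v4 is true.
  5. (v1 \/ v4 \/ ~v3) — v1 is true.
  6. (~v4 \/ v5 \/ v2) — v5 is true.
  7. (v7 \/ ~v5 \/ v6) — v6 is true.
  8. (~v2 \/ ~v7 \/ ~v4) — ~v7 is true.
  9. (~v7 \/ v1 \/ v5) — ~v7 is true.
  10. (~v2 \/ v4 \/ ~v3) — v4 is true.
  11. (v3 \/ ~v2 \/ ~v7) — ~v7 is true.
  12. (~v1 \/ v7 \/ v5) — v5 is true.
  13. (v1 \/ ~v7 \/ ~v5) — ~v7 is true.
  14. (v1 \/ v5 \/ ~v2) — v1 is true.
  15. (~v2 \/ v7 \/ ~v1) — ~v2 is true.
  16. (v7 \/ v2 \/ v4) — v4 is true.
  17. (~v2 \/ ~v3 \/ v7) — ~v3 is true.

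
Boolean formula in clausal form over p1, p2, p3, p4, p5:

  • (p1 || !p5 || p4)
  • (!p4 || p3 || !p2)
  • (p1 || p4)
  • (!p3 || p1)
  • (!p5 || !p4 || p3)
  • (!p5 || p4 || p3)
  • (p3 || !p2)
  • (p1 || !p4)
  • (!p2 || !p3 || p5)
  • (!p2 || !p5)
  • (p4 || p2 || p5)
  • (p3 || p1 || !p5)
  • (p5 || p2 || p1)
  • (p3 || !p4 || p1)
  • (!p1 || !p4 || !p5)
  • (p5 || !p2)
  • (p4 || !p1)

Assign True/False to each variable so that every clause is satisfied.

p1=True, p2=False, p3=False, p4=True, p5=False

Set p1 = True and propagate.
  then p4 is forced to True.
  then p5 is forced to False.
  then p2 is forced to False.
p3 is now unconstrained; take p3 = False.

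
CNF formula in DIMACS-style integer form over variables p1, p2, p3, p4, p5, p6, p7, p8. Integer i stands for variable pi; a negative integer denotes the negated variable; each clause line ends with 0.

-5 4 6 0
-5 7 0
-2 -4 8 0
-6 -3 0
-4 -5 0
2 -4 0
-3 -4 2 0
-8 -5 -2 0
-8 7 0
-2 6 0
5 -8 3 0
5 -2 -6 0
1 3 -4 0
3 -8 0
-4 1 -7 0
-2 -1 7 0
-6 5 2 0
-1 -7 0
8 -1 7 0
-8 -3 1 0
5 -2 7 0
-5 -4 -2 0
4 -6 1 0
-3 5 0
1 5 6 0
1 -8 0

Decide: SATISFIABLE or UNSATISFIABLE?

UNSATISFIABLE

p5 = True:
  propagation gives p7=True, p4=False, p6=True, p3=False; an empty clause results — contradiction.
p5 = False:
  p1 = True:
    propagation gives p7=False; an empty clause results — contradiction.
  p1 = False:
    propagation gives p4=False, p6=False; an empty clause results — contradiction.
Every branch closes, so no satisfying assignment exists.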